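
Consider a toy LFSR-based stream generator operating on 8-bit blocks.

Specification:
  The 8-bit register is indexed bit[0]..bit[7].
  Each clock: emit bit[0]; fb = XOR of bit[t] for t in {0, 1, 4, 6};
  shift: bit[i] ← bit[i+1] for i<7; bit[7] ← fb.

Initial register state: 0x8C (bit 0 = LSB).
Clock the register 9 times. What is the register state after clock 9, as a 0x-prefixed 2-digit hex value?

reg_0 = 0x8C
clock 1: out=0, reg = 0x46
clock 2: out=0, reg = 0x23
clock 3: out=1, reg = 0x11
clock 4: out=1, reg = 0x08
clock 5: out=0, reg = 0x04
clock 6: out=0, reg = 0x02
clock 7: out=0, reg = 0x81
clock 8: out=1, reg = 0xC0
clock 9: out=0, reg = 0xE0

0xE0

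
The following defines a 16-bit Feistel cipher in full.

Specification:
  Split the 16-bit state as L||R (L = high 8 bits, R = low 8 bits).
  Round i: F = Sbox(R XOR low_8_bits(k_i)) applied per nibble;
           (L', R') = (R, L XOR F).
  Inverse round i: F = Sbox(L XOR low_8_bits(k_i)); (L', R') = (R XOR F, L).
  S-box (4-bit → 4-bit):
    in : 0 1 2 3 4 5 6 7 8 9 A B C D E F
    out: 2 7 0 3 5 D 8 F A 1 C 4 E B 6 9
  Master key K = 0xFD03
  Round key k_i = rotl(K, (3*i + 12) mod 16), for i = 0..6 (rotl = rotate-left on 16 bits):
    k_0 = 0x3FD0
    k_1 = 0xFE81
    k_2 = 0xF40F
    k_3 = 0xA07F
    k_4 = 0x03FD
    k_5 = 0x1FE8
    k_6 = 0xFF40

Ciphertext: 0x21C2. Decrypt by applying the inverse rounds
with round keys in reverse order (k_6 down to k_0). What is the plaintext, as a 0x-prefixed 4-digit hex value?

s_0 = ciphertext = 0x21C2
s_1 = InvRound(s_0, k_6) = 0x4521
s_2 = InvRound(s_1, k_5) = 0xEA45
s_3 = InvRound(s_2, k_4) = 0x3AEA
s_4 = InvRound(s_3, k_3) = 0xB73A
s_5 = InvRound(s_4, k_2) = 0x70B7
s_6 = InvRound(s_5, k_1) = 0x2070
s_7 = InvRound(s_6, k_0) = 0xE220

0xE220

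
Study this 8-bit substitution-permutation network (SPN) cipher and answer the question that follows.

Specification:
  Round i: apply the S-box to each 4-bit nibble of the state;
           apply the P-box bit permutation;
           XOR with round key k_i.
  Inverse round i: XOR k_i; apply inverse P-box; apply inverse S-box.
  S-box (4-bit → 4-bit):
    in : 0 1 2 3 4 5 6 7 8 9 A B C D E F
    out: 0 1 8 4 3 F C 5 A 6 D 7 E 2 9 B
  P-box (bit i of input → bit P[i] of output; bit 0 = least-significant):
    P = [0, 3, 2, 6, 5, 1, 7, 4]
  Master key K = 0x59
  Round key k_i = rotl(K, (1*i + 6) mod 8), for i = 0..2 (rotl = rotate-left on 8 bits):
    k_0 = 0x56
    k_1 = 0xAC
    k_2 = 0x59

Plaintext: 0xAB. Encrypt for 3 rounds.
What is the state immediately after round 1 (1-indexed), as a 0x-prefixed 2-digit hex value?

s_0 = plaintext = 0xAB
s_1 = Round(s_0, k_0) = 0xEB
s_2 = Round(s_1, k_1) = 0x91
s_3 = Round(s_2, k_2) = 0xDA

0xEB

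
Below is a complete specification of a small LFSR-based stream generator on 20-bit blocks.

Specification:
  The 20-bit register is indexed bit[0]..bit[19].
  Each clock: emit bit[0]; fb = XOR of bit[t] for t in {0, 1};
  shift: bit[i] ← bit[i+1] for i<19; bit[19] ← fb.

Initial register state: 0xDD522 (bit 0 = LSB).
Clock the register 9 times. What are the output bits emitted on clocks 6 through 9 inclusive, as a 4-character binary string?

1001

reg_0 = 0xDD522
clock 1: out=0, reg = 0xEEA91
clock 2: out=1, reg = 0xF7548
clock 3: out=0, reg = 0x7BAA4
clock 4: out=0, reg = 0x3DD52
clock 5: out=0, reg = 0x9EEA9
clock 6: out=1, reg = 0xCF754
clock 7: out=0, reg = 0x67BAA
clock 8: out=0, reg = 0xB3DD5
clock 9: out=1, reg = 0xD9EEA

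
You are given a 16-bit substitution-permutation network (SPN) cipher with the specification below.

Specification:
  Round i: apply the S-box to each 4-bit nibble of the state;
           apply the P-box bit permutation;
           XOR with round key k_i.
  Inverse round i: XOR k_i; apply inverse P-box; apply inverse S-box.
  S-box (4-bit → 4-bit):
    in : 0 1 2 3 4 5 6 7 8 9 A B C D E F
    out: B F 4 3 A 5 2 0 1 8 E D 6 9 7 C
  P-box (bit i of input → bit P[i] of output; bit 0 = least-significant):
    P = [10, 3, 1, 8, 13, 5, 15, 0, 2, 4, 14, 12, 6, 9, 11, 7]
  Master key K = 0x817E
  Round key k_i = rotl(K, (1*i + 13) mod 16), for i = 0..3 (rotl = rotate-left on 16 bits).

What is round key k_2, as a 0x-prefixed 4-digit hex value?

0x40BF

K = 0x817E
k_0 = rotl(K, (1*0+13) mod 16) = rotl(K, 13) = 0xD02F
k_1 = rotl(K, (1*1+13) mod 16) = rotl(K, 14) = 0xA05F
k_2 = rotl(K, (1*2+13) mod 16) = rotl(K, 15) = 0x40BF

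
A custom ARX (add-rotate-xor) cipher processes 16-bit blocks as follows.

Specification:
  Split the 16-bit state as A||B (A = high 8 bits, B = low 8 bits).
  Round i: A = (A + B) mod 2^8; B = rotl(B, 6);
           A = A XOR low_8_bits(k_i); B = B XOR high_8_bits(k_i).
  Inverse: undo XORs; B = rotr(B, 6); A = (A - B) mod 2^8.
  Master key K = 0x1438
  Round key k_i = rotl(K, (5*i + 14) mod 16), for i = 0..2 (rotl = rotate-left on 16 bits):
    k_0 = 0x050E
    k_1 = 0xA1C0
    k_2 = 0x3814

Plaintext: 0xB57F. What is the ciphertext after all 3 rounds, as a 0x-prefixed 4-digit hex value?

s_0 = plaintext = 0xB57F
s_1 = Round(s_0, k_0) = 0x3ADA
s_2 = Round(s_1, k_1) = 0xD417
s_3 = Round(s_2, k_2) = 0xFFFD

0xFFFD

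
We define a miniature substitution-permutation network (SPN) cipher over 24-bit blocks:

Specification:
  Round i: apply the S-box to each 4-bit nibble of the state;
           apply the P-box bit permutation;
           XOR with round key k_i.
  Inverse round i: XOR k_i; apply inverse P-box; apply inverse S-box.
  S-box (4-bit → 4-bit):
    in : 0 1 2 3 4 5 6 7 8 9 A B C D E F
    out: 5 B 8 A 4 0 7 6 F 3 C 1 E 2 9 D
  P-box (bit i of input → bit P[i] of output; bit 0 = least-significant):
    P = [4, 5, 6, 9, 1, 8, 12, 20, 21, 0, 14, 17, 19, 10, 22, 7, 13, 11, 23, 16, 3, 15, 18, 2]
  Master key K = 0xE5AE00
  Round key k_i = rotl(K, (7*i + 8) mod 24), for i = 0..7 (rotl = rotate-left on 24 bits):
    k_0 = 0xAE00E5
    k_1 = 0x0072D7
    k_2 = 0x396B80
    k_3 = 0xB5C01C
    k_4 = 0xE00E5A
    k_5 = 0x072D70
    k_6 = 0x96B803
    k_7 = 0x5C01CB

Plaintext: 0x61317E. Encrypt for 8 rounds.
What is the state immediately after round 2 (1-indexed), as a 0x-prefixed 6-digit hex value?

s_0 = plaintext = 0x61317E
s_1 = Round(s_0, k_0) = 0x89BF7C
s_2 = Round(s_1, k_1) = 0x2E89BB
s_3 = Round(s_2, k_2) = 0x504F17
s_4 = Round(s_3, k_3) = 0x47A17E
s_5 = Round(s_4, k_4) = 0x0615CB
s_6 = Round(s_5, k_5) = 0x9B10E8
s_7 = Round(s_6, k_6) = 0xAE5EF9
s_8 = Round(s_7, k_7) = 0x6B31FD

0x2E89BB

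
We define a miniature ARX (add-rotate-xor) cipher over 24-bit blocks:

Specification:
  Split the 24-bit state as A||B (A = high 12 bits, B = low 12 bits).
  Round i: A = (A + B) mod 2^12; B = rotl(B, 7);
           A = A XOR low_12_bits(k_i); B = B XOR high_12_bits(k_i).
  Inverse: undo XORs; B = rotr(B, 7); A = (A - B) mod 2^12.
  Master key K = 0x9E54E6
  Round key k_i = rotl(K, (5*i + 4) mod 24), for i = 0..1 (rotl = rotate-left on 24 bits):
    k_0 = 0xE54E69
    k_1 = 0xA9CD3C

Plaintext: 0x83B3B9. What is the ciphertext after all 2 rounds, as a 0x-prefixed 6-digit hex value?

s_0 = plaintext = 0x83B3B9
s_1 = Round(s_0, k_0) = 0x59D2C9
s_2 = Round(s_1, k_1) = 0x55AE0A

0x55AE0A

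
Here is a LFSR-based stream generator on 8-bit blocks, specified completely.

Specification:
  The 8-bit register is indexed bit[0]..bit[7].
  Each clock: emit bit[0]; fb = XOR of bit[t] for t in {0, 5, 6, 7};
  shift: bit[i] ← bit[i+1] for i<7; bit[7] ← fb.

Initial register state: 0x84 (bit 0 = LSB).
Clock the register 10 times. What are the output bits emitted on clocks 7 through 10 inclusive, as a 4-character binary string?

0110

reg_0 = 0x84
clock 1: out=0, reg = 0xC2
clock 2: out=0, reg = 0x61
clock 3: out=1, reg = 0xB0
clock 4: out=0, reg = 0x58
clock 5: out=0, reg = 0xAC
clock 6: out=0, reg = 0x56
clock 7: out=0, reg = 0xAB
clock 8: out=1, reg = 0xD5
clock 9: out=1, reg = 0xEA
clock 10: out=0, reg = 0xF5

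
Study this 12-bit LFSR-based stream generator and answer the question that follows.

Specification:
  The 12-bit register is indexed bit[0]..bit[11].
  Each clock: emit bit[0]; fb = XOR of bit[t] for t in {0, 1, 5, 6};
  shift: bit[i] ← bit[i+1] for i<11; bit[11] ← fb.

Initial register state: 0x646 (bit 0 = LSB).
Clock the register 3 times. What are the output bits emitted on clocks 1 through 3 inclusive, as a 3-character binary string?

reg_0 = 0x646
clock 1: out=0, reg = 0x323
clock 2: out=1, reg = 0x991
clock 3: out=1, reg = 0xCC8

011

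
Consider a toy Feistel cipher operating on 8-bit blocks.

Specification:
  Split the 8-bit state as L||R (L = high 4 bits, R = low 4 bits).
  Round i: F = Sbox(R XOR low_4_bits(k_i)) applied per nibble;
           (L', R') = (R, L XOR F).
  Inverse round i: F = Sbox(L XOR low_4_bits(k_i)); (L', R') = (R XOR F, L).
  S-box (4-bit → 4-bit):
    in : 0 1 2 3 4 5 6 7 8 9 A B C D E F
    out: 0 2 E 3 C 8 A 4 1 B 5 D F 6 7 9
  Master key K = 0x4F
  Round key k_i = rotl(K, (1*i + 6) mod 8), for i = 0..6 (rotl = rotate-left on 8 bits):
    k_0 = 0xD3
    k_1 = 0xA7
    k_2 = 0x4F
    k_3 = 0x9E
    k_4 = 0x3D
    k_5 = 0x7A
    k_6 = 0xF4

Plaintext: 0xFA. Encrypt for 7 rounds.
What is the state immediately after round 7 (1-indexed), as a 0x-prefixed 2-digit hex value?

s_0 = plaintext = 0xFA
s_1 = Round(s_0, k_0) = 0xA4
s_2 = Round(s_1, k_1) = 0x49
s_3 = Round(s_2, k_2) = 0x9E
s_4 = Round(s_3, k_3) = 0xE9
s_5 = Round(s_4, k_4) = 0x92
s_6 = Round(s_5, k_5) = 0x28
s_7 = Round(s_6, k_6) = 0x8D

0x8D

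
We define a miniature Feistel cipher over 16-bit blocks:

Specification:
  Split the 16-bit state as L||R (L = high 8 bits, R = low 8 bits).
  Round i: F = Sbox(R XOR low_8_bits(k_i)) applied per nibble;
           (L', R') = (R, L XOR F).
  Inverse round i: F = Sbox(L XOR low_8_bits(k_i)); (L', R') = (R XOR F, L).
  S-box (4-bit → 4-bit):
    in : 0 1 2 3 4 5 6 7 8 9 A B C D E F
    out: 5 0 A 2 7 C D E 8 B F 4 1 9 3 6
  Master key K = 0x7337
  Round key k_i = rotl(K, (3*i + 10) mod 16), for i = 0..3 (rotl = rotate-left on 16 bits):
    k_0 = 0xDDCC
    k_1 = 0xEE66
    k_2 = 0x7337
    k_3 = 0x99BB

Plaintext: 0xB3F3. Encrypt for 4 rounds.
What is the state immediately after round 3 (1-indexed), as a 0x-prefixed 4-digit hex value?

s_0 = plaintext = 0xB3F3
s_1 = Round(s_0, k_0) = 0xF395
s_2 = Round(s_1, k_1) = 0x9591
s_3 = Round(s_2, k_2) = 0x9168
s_4 = Round(s_3, k_3) = 0x6803

0x9168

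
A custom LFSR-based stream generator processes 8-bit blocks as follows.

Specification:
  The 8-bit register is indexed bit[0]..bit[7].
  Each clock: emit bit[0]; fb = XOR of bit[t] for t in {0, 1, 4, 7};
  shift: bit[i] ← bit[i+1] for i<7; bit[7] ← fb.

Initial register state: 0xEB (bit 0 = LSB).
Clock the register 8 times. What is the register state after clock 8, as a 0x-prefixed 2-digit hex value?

0x5F

reg_0 = 0xEB
clock 1: out=1, reg = 0xF5
clock 2: out=1, reg = 0xFA
clock 3: out=0, reg = 0xFD
clock 4: out=1, reg = 0xFE
clock 5: out=0, reg = 0xFF
clock 6: out=1, reg = 0x7F
clock 7: out=1, reg = 0xBF
clock 8: out=1, reg = 0x5F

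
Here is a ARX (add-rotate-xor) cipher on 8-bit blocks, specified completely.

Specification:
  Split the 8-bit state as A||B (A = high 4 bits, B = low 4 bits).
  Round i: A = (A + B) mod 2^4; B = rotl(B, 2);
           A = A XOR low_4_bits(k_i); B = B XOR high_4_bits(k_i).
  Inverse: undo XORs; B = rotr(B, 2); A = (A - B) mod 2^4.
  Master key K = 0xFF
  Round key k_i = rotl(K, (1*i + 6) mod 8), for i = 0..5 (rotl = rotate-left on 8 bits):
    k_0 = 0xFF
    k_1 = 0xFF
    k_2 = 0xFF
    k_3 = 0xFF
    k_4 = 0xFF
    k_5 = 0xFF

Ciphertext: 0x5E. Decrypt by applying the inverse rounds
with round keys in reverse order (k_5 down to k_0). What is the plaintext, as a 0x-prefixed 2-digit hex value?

0x7E

s_0 = ciphertext = 0x5E
s_1 = InvRound(s_0, k_5) = 0x64
s_2 = InvRound(s_1, k_4) = 0xBE
s_3 = InvRound(s_2, k_3) = 0x04
s_4 = InvRound(s_3, k_2) = 0x1E
s_5 = InvRound(s_4, k_1) = 0xA4
s_6 = InvRound(s_5, k_0) = 0x7E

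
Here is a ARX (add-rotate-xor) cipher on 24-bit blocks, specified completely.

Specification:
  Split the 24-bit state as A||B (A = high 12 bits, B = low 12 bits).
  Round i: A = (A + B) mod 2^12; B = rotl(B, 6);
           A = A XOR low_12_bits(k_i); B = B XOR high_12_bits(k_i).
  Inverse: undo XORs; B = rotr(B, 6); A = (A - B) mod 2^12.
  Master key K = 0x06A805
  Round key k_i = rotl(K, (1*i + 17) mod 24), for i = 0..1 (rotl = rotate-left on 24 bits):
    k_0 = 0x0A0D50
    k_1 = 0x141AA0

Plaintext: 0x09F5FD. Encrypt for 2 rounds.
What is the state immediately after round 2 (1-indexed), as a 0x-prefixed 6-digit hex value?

s_0 = plaintext = 0x09F5FD
s_1 = Round(s_0, k_0) = 0xBCCFF7
s_2 = Round(s_1, k_1) = 0x163CBE

0x163CBE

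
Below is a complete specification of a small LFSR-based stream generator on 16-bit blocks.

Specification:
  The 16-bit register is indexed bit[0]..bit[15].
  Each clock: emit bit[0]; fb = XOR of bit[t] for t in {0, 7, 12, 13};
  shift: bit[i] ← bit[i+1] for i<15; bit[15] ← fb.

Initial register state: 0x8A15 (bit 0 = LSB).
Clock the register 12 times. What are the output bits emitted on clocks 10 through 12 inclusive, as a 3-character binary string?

reg_0 = 0x8A15
clock 1: out=1, reg = 0xC50A
clock 2: out=0, reg = 0x6285
clock 3: out=1, reg = 0xB142
clock 4: out=0, reg = 0x58A1
clock 5: out=1, reg = 0xAC50
clock 6: out=0, reg = 0xD628
clock 7: out=0, reg = 0xEB14
clock 8: out=0, reg = 0xF58A
clock 9: out=0, reg = 0xFAC5
clock 10: out=1, reg = 0x7D62
clock 11: out=0, reg = 0x3EB1
clock 12: out=1, reg = 0x1F58

101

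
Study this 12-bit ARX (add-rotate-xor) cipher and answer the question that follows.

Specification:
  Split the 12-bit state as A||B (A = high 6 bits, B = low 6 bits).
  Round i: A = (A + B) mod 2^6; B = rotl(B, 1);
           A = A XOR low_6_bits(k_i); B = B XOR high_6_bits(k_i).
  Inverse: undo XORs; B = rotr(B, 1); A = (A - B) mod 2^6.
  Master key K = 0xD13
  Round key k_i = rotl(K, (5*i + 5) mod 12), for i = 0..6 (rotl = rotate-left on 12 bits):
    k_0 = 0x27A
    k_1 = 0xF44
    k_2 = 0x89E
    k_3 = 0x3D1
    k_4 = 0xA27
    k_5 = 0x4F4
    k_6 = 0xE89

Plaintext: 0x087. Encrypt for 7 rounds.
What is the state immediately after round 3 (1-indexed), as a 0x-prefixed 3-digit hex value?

0xBC5

s_0 = plaintext = 0x087
s_1 = Round(s_0, k_0) = 0xCC7
s_2 = Round(s_1, k_1) = 0xFB3
s_3 = Round(s_2, k_2) = 0xBC5
s_4 = Round(s_3, k_3) = 0x945
s_5 = Round(s_4, k_4) = 0x362
s_6 = Round(s_5, k_5) = 0x6D6
s_7 = Round(s_6, k_6) = 0xE16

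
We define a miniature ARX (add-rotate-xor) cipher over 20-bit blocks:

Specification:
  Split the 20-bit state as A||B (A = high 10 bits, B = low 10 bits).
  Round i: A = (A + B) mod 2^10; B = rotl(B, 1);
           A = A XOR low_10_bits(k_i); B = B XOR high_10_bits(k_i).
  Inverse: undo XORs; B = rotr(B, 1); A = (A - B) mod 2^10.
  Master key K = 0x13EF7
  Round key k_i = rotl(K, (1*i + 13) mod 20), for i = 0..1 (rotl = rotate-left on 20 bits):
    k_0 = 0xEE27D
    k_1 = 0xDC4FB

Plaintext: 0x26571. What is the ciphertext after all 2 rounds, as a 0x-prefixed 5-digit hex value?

0x4A9C5

s_0 = plaintext = 0x26571
s_1 = Round(s_0, k_0) = 0x1DD5A
s_2 = Round(s_1, k_1) = 0x4A9C5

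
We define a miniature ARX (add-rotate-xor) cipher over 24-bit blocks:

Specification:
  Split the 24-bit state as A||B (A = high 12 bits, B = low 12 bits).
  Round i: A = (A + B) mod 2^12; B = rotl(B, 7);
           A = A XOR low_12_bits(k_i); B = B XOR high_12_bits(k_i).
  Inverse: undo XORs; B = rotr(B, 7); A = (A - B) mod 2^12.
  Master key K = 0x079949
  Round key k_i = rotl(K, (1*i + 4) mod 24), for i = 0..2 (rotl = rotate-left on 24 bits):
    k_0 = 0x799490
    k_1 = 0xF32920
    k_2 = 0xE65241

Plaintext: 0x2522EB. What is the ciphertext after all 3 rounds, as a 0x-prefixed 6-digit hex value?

s_0 = plaintext = 0x2522EB
s_1 = Round(s_0, k_0) = 0x1AD20E
s_2 = Round(s_1, k_1) = 0xA9B822
s_3 = Round(s_2, k_2) = 0x0FCF24

0x0FCF24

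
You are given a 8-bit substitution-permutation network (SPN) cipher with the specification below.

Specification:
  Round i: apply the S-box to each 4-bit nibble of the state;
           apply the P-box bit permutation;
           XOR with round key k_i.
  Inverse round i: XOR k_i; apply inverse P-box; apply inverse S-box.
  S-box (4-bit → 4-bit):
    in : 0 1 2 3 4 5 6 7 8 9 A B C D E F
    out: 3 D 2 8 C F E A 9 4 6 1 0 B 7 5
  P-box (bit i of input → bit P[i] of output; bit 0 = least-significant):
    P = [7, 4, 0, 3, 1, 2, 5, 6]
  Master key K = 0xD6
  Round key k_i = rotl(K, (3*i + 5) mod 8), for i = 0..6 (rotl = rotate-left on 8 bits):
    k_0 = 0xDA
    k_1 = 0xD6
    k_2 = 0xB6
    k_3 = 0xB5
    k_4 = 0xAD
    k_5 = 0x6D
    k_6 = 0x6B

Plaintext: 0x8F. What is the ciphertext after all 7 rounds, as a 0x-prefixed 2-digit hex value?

0xE2

s_0 = plaintext = 0x8F
s_1 = Round(s_0, k_0) = 0x19
s_2 = Round(s_1, k_1) = 0xB5
s_3 = Round(s_2, k_2) = 0x2D
s_4 = Round(s_3, k_3) = 0x29
s_5 = Round(s_4, k_4) = 0xA8
s_6 = Round(s_5, k_5) = 0xC1
s_7 = Round(s_6, k_6) = 0xE2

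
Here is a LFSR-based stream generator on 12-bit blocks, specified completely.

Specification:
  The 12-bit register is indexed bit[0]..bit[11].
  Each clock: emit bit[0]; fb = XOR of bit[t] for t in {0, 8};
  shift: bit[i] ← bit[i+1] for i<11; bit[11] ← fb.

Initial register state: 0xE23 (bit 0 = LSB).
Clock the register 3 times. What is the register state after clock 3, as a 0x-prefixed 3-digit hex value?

reg_0 = 0xE23
clock 1: out=1, reg = 0xF11
clock 2: out=1, reg = 0x788
clock 3: out=0, reg = 0xBC4

0xBC4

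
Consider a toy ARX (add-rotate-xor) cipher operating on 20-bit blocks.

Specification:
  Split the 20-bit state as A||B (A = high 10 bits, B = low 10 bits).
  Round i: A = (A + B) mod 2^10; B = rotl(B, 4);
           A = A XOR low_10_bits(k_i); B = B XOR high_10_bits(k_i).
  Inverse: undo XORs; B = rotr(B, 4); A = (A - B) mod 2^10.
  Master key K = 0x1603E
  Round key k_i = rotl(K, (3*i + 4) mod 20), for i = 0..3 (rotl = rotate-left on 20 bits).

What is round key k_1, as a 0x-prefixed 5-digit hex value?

K = 0x1603E
k_0 = rotl(K, (3*0+4) mod 20) = rotl(K, 4) = 0x603E1
k_1 = rotl(K, (3*1+4) mod 20) = rotl(K, 7) = 0x01F0B

0x01F0B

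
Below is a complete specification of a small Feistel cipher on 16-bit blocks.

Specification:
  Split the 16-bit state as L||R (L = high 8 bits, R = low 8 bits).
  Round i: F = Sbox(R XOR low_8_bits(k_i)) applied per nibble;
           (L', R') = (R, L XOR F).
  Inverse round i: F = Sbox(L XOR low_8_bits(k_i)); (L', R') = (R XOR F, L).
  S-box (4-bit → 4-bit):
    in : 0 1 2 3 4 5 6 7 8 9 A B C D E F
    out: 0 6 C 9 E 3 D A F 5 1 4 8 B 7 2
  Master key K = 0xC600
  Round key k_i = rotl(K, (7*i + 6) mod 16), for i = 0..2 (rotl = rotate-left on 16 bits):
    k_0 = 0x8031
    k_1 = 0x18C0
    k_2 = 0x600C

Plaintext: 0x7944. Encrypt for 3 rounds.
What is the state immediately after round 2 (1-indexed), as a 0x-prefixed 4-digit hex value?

0xDA25

s_0 = plaintext = 0x7944
s_1 = Round(s_0, k_0) = 0x44DA
s_2 = Round(s_1, k_1) = 0xDA25
s_3 = Round(s_2, k_2) = 0x251F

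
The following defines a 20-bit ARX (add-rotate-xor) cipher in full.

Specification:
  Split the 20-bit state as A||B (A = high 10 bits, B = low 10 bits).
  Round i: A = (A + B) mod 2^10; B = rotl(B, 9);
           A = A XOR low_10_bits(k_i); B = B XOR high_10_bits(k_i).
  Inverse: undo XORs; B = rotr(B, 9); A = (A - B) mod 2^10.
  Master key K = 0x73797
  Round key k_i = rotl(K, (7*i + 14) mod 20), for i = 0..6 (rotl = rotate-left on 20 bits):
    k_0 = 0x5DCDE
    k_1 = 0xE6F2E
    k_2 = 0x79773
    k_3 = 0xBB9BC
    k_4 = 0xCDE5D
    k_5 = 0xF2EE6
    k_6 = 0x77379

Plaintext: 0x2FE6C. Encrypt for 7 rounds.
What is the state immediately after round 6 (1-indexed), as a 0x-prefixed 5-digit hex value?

s_0 = plaintext = 0x2FE6C
s_1 = Round(s_0, k_0) = 0xFD441
s_2 = Round(s_1, k_1) = 0xC61BB
s_3 = Round(s_2, k_2) = 0xE8338
s_4 = Round(s_3, k_3) = 0xD9372
s_5 = Round(s_4, k_4) = 0x22E8E
s_6 = Round(s_5, k_5) = 0x7FE8C
s_7 = Round(s_6, k_6) = 0xFC89A

0x7FE8C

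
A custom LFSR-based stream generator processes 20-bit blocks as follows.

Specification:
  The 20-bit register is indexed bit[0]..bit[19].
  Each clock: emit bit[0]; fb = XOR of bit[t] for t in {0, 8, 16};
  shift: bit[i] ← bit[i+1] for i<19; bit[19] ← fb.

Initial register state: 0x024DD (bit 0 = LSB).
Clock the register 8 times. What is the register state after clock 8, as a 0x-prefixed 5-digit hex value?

0x69024

reg_0 = 0x024DD
clock 1: out=1, reg = 0x8126E
clock 2: out=0, reg = 0x40937
clock 3: out=1, reg = 0x2049B
clock 4: out=1, reg = 0x9024D
clock 5: out=1, reg = 0x48126
clock 6: out=0, reg = 0xA4093
clock 7: out=1, reg = 0xD2049
clock 8: out=1, reg = 0x69024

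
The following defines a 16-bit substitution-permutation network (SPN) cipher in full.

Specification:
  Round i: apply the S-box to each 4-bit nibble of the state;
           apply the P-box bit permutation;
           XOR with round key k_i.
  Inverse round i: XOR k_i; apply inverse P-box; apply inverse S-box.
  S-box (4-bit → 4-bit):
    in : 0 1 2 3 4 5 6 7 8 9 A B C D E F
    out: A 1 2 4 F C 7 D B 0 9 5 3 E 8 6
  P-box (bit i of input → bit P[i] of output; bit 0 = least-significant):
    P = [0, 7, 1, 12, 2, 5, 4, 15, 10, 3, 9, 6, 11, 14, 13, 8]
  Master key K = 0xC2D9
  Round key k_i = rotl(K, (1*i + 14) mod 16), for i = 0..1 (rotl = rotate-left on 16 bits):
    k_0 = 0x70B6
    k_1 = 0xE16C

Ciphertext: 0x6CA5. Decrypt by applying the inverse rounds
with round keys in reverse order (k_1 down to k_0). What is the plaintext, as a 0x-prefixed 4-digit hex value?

s_0 = ciphertext = 0x6CA5
s_1 = InvRound(s_0, k_1) = 0xA8EC
s_2 = InvRound(s_1, k_0) = 0xC055

0xC055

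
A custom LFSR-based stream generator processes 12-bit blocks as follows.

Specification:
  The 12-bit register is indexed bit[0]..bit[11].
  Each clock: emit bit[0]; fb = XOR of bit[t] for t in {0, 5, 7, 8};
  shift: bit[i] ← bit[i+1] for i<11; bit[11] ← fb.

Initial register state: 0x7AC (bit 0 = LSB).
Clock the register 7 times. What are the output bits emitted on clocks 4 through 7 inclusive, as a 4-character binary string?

1010

reg_0 = 0x7AC
clock 1: out=0, reg = 0xBD6
clock 2: out=0, reg = 0x5EB
clock 3: out=1, reg = 0x2F5
clock 4: out=1, reg = 0x97A
clock 5: out=0, reg = 0x4BD
clock 6: out=1, reg = 0xA5E
clock 7: out=0, reg = 0x52F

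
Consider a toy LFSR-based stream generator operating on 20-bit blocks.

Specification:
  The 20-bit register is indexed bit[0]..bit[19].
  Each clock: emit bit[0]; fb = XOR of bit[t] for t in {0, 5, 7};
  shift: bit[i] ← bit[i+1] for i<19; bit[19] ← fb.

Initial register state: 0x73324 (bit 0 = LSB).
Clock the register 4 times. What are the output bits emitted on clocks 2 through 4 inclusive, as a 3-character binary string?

010

reg_0 = 0x73324
clock 1: out=0, reg = 0xB9992
clock 2: out=0, reg = 0xDCCC9
clock 3: out=1, reg = 0x6E664
clock 4: out=0, reg = 0xB7332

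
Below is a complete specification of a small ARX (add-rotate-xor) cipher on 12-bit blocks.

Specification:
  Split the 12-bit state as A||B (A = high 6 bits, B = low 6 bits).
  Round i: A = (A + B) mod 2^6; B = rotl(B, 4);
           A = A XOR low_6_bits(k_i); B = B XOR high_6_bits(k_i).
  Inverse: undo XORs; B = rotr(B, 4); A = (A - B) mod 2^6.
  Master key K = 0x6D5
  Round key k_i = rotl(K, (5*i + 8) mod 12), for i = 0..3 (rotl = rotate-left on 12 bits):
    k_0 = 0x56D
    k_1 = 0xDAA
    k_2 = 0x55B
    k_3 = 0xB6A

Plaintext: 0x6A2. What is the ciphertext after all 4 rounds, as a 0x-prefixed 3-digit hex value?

0x3DE

s_0 = plaintext = 0x6A2
s_1 = Round(s_0, k_0) = 0x47D
s_2 = Round(s_1, k_1) = 0x929
s_3 = Round(s_2, k_2) = 0x58F
s_4 = Round(s_3, k_3) = 0x3DE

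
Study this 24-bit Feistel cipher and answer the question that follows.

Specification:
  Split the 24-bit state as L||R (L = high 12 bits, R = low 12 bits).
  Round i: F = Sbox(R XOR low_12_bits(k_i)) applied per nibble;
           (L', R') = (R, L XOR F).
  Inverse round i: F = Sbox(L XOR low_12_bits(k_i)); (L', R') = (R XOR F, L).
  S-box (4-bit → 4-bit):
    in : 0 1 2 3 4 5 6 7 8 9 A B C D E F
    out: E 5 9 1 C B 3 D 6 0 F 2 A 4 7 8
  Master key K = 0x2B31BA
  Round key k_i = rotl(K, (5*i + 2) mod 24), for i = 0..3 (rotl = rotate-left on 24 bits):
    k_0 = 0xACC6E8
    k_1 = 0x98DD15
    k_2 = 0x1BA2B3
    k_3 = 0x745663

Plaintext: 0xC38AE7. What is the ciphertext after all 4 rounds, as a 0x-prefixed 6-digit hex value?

0x95805E

s_0 = plaintext = 0xC38AE7
s_1 = Round(s_0, k_0) = 0xAE76D0
s_2 = Round(s_1, k_1) = 0x6D084C
s_3 = Round(s_2, k_2) = 0x84C958
s_4 = Round(s_3, k_3) = 0x95805E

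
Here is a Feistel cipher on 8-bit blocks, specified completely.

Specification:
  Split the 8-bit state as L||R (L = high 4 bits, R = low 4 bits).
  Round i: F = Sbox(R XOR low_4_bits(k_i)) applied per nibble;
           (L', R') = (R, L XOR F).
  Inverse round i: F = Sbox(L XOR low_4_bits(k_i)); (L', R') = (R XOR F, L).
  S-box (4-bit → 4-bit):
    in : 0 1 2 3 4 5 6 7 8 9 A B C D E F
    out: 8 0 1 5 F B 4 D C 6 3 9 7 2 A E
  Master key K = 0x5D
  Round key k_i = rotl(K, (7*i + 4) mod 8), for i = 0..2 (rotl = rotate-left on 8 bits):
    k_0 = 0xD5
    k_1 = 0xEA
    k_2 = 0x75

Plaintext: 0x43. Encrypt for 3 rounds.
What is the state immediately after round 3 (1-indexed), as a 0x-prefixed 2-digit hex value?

s_0 = plaintext = 0x43
s_1 = Round(s_0, k_0) = 0x30
s_2 = Round(s_1, k_1) = 0x00
s_3 = Round(s_2, k_2) = 0x0B

0x0B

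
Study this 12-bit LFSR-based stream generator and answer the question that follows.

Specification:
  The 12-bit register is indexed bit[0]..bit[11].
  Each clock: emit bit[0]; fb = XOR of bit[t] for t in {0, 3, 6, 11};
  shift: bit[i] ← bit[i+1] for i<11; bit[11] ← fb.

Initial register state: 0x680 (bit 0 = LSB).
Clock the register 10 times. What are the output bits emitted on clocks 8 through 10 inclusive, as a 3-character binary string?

reg_0 = 0x680
clock 1: out=0, reg = 0x340
clock 2: out=0, reg = 0x9A0
clock 3: out=0, reg = 0xCD0
clock 4: out=0, reg = 0x668
clock 5: out=0, reg = 0x334
clock 6: out=0, reg = 0x19A
clock 7: out=0, reg = 0x8CD
clock 8: out=1, reg = 0x466
clock 9: out=0, reg = 0xA33
clock 10: out=1, reg = 0x519

101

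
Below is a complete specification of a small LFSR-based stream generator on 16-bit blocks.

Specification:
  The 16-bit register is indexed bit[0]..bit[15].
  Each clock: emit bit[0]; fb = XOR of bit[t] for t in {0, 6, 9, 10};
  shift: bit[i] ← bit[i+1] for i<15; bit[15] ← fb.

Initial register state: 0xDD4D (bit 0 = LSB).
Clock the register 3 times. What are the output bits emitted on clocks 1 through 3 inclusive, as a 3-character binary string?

reg_0 = 0xDD4D
clock 1: out=1, reg = 0xEEA6
clock 2: out=0, reg = 0x7753
clock 3: out=1, reg = 0x3BA9

101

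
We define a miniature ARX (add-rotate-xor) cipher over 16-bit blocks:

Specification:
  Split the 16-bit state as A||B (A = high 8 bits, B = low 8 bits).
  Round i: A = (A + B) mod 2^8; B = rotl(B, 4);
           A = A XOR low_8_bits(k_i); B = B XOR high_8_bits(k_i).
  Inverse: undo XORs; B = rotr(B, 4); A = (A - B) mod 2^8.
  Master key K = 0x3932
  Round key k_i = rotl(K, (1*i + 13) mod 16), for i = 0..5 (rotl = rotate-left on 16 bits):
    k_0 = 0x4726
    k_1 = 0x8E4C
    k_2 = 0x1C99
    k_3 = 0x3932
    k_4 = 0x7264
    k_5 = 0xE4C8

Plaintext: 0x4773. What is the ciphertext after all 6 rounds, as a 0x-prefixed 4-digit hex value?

0x50B2

s_0 = plaintext = 0x4773
s_1 = Round(s_0, k_0) = 0x9C70
s_2 = Round(s_1, k_1) = 0x4089
s_3 = Round(s_2, k_2) = 0x5084
s_4 = Round(s_3, k_3) = 0xE671
s_5 = Round(s_4, k_4) = 0x3365
s_6 = Round(s_5, k_5) = 0x50B2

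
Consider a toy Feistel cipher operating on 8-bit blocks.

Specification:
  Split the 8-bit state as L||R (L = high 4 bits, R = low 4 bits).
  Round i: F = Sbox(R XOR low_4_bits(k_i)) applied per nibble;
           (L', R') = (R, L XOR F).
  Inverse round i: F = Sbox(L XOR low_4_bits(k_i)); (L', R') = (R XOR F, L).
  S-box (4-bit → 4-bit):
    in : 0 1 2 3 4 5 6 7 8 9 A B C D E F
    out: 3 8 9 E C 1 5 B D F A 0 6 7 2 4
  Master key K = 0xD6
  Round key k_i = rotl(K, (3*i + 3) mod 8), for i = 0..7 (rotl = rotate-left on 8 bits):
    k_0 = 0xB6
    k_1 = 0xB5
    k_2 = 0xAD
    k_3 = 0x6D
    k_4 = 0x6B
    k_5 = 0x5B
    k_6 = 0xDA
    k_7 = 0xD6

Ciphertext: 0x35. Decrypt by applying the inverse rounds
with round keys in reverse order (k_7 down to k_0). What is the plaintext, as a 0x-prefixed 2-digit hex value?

s_0 = ciphertext = 0x35
s_1 = InvRound(s_0, k_7) = 0x43
s_2 = InvRound(s_1, k_6) = 0x14
s_3 = InvRound(s_2, k_5) = 0xE1
s_4 = InvRound(s_3, k_4) = 0x0E
s_5 = InvRound(s_4, k_3) = 0x90
s_6 = InvRound(s_5, k_2) = 0xC9
s_7 = InvRound(s_6, k_1) = 0x6C
s_8 = InvRound(s_7, k_0) = 0xF6

0xF6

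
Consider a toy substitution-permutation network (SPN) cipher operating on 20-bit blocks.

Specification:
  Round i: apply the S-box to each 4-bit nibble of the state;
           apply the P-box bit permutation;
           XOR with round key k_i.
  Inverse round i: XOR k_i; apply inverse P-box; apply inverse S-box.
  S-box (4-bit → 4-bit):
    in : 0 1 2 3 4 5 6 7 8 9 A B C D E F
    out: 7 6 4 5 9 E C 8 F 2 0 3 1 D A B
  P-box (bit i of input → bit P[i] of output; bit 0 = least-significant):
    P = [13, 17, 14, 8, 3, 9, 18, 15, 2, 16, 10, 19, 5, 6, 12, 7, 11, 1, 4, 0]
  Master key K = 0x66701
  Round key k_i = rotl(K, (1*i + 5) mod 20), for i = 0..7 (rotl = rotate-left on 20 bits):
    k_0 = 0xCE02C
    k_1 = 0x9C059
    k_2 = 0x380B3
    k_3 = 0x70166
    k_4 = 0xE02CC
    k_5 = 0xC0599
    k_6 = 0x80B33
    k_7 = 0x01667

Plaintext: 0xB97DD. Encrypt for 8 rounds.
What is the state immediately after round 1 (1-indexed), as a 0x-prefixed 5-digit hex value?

0x00966

s_0 = plaintext = 0xB97DD
s_1 = Round(s_0, k_0) = 0x00966
s_2 = Round(s_1, k_1) = 0xC192B
s_3 = Round(s_2, k_2) = 0x4B8F3
s_4 = Round(s_3, k_3) = 0xEEF0B
s_5 = Round(s_4, k_4) = 0x12003
s_6 = Round(s_5, k_5) = 0x97387
s_7 = Round(s_6, k_6) = 0xC8CBD
s_8 = Round(s_7, k_7) = 0x06D8B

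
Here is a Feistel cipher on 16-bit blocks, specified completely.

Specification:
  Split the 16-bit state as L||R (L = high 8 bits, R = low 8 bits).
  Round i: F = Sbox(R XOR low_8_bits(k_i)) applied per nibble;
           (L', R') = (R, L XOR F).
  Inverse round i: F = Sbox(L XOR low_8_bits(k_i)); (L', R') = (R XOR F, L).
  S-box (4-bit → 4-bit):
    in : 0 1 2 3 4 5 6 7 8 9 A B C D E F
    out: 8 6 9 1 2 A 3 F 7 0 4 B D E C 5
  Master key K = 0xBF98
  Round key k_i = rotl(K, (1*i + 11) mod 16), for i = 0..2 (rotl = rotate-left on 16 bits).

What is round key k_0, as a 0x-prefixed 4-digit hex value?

0xC5FC

K = 0xBF98
k_0 = rotl(K, (1*0+11) mod 16) = rotl(K, 11) = 0xC5FC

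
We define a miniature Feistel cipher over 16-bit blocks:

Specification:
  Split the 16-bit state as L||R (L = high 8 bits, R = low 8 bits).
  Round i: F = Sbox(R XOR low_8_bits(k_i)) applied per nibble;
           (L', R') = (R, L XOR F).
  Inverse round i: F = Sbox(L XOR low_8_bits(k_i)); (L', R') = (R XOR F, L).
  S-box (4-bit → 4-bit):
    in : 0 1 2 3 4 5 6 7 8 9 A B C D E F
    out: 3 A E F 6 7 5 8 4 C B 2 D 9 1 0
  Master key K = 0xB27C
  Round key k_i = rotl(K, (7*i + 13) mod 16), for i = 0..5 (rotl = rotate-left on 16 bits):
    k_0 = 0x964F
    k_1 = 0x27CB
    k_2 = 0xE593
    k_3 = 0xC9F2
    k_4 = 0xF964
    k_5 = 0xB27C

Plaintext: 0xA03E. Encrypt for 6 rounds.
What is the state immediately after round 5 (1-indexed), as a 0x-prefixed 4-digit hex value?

s_0 = plaintext = 0xA03E
s_1 = Round(s_0, k_0) = 0x3E2A
s_2 = Round(s_1, k_1) = 0x2A24
s_3 = Round(s_2, k_2) = 0x2402
s_4 = Round(s_3, k_3) = 0x0227
s_5 = Round(s_4, k_4) = 0x276D
s_6 = Round(s_5, k_5) = 0x6D8D

0x276D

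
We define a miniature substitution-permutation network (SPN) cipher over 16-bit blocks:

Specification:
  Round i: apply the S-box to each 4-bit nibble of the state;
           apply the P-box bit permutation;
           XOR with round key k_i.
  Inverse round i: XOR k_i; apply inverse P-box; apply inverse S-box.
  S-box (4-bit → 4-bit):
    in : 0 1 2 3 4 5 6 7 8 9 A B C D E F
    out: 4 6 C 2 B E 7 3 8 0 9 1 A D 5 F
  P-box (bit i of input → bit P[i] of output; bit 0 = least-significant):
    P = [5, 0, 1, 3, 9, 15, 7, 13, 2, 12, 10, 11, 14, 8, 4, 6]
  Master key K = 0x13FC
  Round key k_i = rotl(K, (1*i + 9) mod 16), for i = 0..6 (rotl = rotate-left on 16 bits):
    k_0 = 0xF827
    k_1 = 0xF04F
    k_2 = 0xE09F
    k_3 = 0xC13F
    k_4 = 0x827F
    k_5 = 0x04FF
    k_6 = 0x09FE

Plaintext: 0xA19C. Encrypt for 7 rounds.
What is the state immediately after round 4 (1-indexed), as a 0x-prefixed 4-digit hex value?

s_0 = plaintext = 0xA19C
s_1 = Round(s_0, k_0) = 0xAC6E
s_2 = Round(s_1, k_1) = 0x2AAD
s_3 = Round(s_2, k_2) = 0xCAE1
s_4 = Round(s_3, k_3) = 0xCAF8
s_5 = Round(s_4, k_4) = 0x29B3
s_6 = Round(s_5, k_5) = 0x06AE
s_7 = Round(s_6, k_6) = 0x3FC8

0xCAF8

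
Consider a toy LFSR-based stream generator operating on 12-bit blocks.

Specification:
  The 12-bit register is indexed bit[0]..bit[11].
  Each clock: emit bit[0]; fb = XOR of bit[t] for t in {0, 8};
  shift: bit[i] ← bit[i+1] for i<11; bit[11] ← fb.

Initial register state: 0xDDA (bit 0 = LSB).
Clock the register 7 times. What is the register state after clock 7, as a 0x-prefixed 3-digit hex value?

0x4FB

reg_0 = 0xDDA
clock 1: out=0, reg = 0xEED
clock 2: out=1, reg = 0xF76
clock 3: out=0, reg = 0xFBB
clock 4: out=1, reg = 0x7DD
clock 5: out=1, reg = 0x3EE
clock 6: out=0, reg = 0x9F7
clock 7: out=1, reg = 0x4FB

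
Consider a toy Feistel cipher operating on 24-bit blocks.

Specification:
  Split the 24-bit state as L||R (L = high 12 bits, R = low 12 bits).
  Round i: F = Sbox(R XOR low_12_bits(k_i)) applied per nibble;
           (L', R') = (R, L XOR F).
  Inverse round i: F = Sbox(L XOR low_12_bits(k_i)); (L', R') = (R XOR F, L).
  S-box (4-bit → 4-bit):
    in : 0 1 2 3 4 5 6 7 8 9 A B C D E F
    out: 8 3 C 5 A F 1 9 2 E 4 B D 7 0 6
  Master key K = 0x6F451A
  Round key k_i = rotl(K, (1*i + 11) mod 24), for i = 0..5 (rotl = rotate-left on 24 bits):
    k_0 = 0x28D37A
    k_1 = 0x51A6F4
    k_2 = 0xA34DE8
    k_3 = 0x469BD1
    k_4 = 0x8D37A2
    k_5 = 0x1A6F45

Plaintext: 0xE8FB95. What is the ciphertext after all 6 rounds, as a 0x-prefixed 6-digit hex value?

s_0 = plaintext = 0xE8FB95
s_1 = Round(s_0, k_0) = 0xB95C89
s_2 = Round(s_1, k_1) = 0xC89F02
s_3 = Round(s_2, k_2) = 0xF0208D
s_4 = Round(s_3, k_3) = 0x08D4FF
s_5 = Round(s_4, k_4) = 0x4FF57A
s_6 = Round(s_5, k_5) = 0x57A0A9

0x57A0A9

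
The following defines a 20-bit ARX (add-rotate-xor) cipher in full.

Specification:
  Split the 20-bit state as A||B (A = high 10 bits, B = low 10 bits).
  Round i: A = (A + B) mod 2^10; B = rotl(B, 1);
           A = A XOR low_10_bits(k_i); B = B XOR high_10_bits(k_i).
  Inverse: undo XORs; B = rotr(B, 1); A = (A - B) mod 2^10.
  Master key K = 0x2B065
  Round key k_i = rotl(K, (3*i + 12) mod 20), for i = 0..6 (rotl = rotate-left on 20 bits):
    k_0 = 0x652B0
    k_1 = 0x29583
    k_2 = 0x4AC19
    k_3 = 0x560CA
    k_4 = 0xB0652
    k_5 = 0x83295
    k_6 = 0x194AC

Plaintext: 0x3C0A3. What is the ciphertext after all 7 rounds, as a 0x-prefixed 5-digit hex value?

0xA2724

s_0 = plaintext = 0x3C0A3
s_1 = Round(s_0, k_0) = 0xC8CD2
s_2 = Round(s_1, k_1) = 0x9D901
s_3 = Round(s_2, k_2) = 0xDBB29
s_4 = Round(s_3, k_3) = 0x9770B
s_5 = Round(s_4, k_4) = 0xCE8D6
s_6 = Round(s_5, k_5) = 0xA17A0
s_7 = Round(s_6, k_6) = 0xA2724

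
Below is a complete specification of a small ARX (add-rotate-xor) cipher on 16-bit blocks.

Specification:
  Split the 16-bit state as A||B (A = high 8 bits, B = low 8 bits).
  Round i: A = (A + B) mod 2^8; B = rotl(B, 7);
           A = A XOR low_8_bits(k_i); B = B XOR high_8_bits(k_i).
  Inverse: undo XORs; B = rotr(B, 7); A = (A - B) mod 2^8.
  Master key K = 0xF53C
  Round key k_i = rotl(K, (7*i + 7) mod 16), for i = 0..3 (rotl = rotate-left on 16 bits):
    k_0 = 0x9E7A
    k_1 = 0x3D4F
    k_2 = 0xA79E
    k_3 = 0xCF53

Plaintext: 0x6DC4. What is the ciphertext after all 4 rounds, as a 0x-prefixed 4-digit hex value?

s_0 = plaintext = 0x6DC4
s_1 = Round(s_0, k_0) = 0x4BFC
s_2 = Round(s_1, k_1) = 0x0843
s_3 = Round(s_2, k_2) = 0xD506
s_4 = Round(s_3, k_3) = 0x88CC

0x88CC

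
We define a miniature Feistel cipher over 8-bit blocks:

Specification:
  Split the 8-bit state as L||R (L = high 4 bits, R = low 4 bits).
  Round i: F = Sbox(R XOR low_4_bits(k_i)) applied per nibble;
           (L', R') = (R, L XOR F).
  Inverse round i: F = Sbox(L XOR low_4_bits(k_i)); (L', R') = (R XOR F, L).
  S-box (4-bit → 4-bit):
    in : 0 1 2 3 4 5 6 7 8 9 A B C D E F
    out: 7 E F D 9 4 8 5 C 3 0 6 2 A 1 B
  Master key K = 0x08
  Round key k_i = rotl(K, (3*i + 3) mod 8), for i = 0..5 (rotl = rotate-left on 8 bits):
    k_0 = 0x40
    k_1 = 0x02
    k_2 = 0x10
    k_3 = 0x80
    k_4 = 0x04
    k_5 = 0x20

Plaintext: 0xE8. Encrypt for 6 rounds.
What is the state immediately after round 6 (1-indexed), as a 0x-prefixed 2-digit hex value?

0x58

s_0 = plaintext = 0xE8
s_1 = Round(s_0, k_0) = 0x82
s_2 = Round(s_1, k_1) = 0x2F
s_3 = Round(s_2, k_2) = 0xF9
s_4 = Round(s_3, k_3) = 0x9C
s_5 = Round(s_4, k_4) = 0xC5
s_6 = Round(s_5, k_5) = 0x58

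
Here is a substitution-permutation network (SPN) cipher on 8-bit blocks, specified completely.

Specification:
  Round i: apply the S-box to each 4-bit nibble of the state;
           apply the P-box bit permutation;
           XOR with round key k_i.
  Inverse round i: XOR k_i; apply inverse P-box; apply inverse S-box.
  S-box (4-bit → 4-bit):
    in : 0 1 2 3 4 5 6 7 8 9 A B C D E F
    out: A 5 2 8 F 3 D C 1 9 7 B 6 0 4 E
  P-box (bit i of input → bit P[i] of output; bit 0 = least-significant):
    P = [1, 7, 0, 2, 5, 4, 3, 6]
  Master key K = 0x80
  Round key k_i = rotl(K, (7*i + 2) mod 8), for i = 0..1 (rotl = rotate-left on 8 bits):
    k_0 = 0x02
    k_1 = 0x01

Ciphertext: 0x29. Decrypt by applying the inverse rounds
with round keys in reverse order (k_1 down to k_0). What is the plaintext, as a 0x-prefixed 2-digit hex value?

0xC6

s_0 = ciphertext = 0x29
s_1 = InvRound(s_0, k_1) = 0x1D
s_2 = InvRound(s_1, k_0) = 0xC6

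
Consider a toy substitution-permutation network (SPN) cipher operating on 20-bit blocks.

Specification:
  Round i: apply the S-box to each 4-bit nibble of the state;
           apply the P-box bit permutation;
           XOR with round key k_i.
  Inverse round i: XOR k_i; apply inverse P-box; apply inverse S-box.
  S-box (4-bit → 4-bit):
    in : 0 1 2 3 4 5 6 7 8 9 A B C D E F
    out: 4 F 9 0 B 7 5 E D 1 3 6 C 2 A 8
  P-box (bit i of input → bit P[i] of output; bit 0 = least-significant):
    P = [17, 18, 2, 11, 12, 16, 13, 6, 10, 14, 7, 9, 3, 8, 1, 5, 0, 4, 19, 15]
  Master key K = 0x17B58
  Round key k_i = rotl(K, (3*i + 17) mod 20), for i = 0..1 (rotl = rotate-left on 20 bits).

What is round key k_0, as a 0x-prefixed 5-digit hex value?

K = 0x17B58
k_0 = rotl(K, (3*0+17) mod 20) = rotl(K, 17) = 0x02F6B

0x02F6B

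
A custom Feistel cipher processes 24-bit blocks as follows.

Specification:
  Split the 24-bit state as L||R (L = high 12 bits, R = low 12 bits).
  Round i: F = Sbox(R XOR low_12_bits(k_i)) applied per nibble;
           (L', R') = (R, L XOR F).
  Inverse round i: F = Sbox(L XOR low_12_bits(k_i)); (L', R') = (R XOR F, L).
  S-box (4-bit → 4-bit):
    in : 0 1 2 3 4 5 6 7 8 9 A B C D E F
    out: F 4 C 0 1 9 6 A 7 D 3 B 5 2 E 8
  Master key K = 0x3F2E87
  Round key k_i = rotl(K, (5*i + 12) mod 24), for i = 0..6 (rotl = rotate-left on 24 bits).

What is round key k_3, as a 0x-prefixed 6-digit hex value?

K = 0x3F2E87
k_0 = rotl(K, (5*0+12) mod 24) = rotl(K, 12) = 0xE873F2
k_1 = rotl(K, (5*1+12) mod 24) = rotl(K, 17) = 0x0E7E5D
k_2 = rotl(K, (5*2+12) mod 24) = rotl(K, 22) = 0xCFCBA1
k_3 = rotl(K, (5*3+12) mod 24) = rotl(K, 3) = 0xF97439

0xF97439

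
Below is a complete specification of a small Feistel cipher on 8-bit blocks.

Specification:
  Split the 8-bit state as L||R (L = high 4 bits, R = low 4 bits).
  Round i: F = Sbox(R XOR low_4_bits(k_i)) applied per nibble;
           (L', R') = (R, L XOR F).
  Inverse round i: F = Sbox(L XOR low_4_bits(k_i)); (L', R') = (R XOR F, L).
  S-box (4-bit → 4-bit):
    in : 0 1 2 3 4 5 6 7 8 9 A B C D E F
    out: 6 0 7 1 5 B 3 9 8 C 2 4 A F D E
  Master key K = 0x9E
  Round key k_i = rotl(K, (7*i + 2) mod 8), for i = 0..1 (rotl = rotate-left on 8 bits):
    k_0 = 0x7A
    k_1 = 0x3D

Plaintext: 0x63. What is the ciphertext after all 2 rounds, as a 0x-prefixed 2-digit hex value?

s_0 = plaintext = 0x63
s_1 = Round(s_0, k_0) = 0x3A
s_2 = Round(s_1, k_1) = 0xAA

0xAA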